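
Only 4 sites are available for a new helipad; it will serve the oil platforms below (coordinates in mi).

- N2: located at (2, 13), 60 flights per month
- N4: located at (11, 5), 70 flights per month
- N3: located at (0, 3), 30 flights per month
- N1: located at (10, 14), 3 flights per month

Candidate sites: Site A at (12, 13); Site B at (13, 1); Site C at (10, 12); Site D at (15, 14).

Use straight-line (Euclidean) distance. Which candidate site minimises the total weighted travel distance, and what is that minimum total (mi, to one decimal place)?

Total weighted distance at each candidate:
  Site A (12, 13): total = 1639.7
  Site B (13, 1): total = 1724.4
  Site C (10, 12): total = 1388.3
  Site D (15, 14): total = 2044.8
Minimum is at Site C with total 1388.3 mi.

Site C, total 1388.3 mi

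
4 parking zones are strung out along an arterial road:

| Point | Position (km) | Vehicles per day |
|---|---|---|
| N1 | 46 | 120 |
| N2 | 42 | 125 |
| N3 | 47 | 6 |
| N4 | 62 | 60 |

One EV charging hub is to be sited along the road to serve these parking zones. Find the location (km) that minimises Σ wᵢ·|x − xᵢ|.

x = 46

For a sum of weighted absolute distances on a line, the optimum is the weighted median (not the mean). Total weight W = 311; half-weight = 155.5.
Sort by position and accumulate weight:
  km 42 (N2, w=125) → cum 125
  km 46 (N1, w=120) → cum 245  ≥ 155.5 → median here
  km 47 (N3, w=6) → cum 251
  km 62 (N4, w=60) → cum 311
Optimal location: km 46.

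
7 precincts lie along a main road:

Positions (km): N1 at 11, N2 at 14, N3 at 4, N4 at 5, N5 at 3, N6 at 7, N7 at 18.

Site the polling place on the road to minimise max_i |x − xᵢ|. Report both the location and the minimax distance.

The 1-center on a line is the midpoint of the two extreme points: leftmost at 3, rightmost at 18.
Optimal location = (3 + 18)/2 = 10.5; maximum distance = (18 − 3)/2 = 7.5.

location 10.5, max distance 7.5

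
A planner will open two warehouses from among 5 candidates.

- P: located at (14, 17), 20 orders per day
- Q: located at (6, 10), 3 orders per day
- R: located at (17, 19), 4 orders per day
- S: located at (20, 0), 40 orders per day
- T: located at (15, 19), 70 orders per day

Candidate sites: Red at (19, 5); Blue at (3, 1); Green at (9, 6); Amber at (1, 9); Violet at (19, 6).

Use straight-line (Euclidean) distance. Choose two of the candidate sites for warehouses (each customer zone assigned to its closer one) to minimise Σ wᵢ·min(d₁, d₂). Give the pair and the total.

Evaluate every pair (each demand assigned to the nearer of the two):
  {Red, Violet}: total = 1491.1
  {Green, Violet}: total = 1504.7
  {Amber, Violet}: total = 1505.0
  {Blue, Violet}: total = 1518.1
  {Red, Green}: total = 1519.4
  {Red, Amber}: total = 1555.0
  {Red, Blue}: total = 1568.2
  {Blue, Green}: total = 1821.2
  {Green, Amber}: total = 1821.2
  {Blue, Amber}: total = 2281.6
Best pair: {Red, Violet} with total 1491.1.

{Red, Violet}, total 1491.1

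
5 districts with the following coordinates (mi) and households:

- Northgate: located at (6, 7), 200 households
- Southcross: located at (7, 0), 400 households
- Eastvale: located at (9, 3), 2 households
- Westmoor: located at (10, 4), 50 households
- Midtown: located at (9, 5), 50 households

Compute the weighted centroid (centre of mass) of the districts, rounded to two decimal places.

(7.08, 2.64)

The minimiser of Σwᵢ‖p−pᵢ‖² is the weighted centroid p* = (Σwᵢpᵢ)/(Σwᵢ).
Σwᵢ = 702.
Σwᵢxᵢ = 200·6 + 400·7 + 2·9 + 50·10 + 50·9 = 4968.
Σwᵢyᵢ = 200·7 + 400·0 + 2·3 + 50·4 + 50·5 = 1856.
x* = 4968/702 = 7.08, y* = 1856/702 = 2.64.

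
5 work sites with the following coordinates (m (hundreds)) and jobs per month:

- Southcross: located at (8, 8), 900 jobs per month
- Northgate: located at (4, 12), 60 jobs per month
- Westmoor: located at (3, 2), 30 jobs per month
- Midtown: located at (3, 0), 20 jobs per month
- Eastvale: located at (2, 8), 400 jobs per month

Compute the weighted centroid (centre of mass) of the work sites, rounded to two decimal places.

(5.95, 7.93)

The minimiser of Σwᵢ‖p−pᵢ‖² is the weighted centroid p* = (Σwᵢpᵢ)/(Σwᵢ).
Σwᵢ = 1410.
Σwᵢxᵢ = 900·8 + 60·4 + 30·3 + 20·3 + 400·2 = 8390.
Σwᵢyᵢ = 900·8 + 60·12 + 30·2 + 20·0 + 400·8 = 11180.
x* = 8390/1410 = 5.95, y* = 11180/1410 = 7.93.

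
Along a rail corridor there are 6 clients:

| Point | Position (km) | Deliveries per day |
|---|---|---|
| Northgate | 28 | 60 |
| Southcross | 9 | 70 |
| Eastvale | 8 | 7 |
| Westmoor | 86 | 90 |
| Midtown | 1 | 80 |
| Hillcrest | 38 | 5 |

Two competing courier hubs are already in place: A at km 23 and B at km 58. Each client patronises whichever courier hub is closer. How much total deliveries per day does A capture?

The indifferent point is the midpoint (23+58)/2 = 40.5; clients left of it (closer to A at 23) go to A, those right go to B.
  Midtown at 1 (w=80) → A
  Eastvale at 8 (w=7) → A
  Southcross at 9 (w=70) → A
  Northgate at 28 (w=60) → A
  Hillcrest at 38 (w=5) → A
  Westmoor at 86 (w=90) → B
A captures 222; B captures 90.

222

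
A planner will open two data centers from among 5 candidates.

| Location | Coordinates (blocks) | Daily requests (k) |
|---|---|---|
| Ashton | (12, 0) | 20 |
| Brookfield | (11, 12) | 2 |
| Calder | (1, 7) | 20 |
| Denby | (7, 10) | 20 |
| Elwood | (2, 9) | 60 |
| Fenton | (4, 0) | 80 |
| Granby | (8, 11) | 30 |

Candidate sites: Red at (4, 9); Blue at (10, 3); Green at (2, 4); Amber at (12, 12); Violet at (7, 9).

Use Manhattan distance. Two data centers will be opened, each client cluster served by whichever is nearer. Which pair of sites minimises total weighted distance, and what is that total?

{Red, Green}, total 1240

Evaluate every pair (each demand assigned to the nearer of the two):
  {Red, Green}: total = 1240
  {Green, Violet}: total = 1264
  {Red, Blue}: total = 1320
  {Red, Violet}: total = 1344
  {Green, Amber}: total = 1392
  {Blue, Violet}: total = 1404
  {Red, Amber}: total = 1412
  {Blue, Green}: total = 1480
  {Amber, Violet}: total = 1772
  {Blue, Amber}: total = 2152
Best pair: {Red, Green} with total 1240.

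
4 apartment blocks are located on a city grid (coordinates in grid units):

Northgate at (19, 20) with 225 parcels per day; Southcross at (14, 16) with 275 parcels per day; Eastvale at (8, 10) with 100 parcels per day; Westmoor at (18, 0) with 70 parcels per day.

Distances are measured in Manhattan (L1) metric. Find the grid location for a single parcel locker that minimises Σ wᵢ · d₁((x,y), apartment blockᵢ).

(14, 16)

Manhattan distance separates: Σwᵢ(|x−xᵢ|+|y−yᵢ|) = Σwᵢ|x−xᵢ| + Σwᵢ|y−yᵢ|, so x and y are optimised independently as 1-D weighted medians.
Total weight W = 670; half = 335.
x-coordinate, sorted with cumulative weight:
  x=8 (Eastvale, w=100) cum 100
  x=14 (Southcross, w=275) cum 375  ← median
  x=18 (Westmoor, w=70) cum 445
  x=19 (Northgate, w=225) cum 670
⇒ x* = 14
y-coordinate, sorted with cumulative weight:
  y=0 (Westmoor, w=70) cum 70
  y=10 (Eastvale, w=100) cum 170
  y=16 (Southcross, w=275) cum 445  ← median
  y=20 (Northgate, w=225) cum 670
⇒ y* = 16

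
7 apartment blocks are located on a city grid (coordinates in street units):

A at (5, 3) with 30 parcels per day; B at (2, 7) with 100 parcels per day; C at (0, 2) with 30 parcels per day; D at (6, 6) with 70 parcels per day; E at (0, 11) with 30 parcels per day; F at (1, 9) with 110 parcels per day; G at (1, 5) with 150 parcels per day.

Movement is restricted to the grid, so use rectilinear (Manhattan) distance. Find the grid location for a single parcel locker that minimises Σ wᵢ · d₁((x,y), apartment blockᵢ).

(1, 6)

Manhattan distance separates: Σwᵢ(|x−xᵢ|+|y−yᵢ|) = Σwᵢ|x−xᵢ| + Σwᵢ|y−yᵢ|, so x and y are optimised independently as 1-D weighted medians.
Total weight W = 520; half = 260.
x-coordinate, sorted with cumulative weight:
  x=0 (C, w=30) cum 30
  x=0 (E, w=30) cum 60
  x=1 (F, w=110) cum 170
  x=1 (G, w=150) cum 320  ← median
  x=2 (B, w=100) cum 420
  x=5 (A, w=30) cum 450
  x=6 (D, w=70) cum 520
⇒ x* = 1
y-coordinate, sorted with cumulative weight:
  y=2 (C, w=30) cum 30
  y=3 (A, w=30) cum 60
  y=5 (G, w=150) cum 210
  y=6 (D, w=70) cum 280  ← median
  y=7 (B, w=100) cum 380
  y=9 (F, w=110) cum 490
  y=11 (E, w=30) cum 520
⇒ y* = 6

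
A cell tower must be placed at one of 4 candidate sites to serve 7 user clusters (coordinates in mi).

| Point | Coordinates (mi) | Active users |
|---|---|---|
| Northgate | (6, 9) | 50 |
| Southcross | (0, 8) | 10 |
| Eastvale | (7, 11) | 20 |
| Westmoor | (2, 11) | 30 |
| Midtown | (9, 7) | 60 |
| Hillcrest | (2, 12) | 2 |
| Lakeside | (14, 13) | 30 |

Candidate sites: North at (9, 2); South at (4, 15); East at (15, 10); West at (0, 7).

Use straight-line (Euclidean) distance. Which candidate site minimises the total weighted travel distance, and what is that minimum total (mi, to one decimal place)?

South, total 1510.2 mi

Total weighted distance at each candidate:
  North (9, 2): total = 1702.3
  South (4, 15): total = 1510.2
  East (15, 10): total = 1680.2
  West (0, 7): total = 1629.4
Minimum is at South with total 1510.2 mi.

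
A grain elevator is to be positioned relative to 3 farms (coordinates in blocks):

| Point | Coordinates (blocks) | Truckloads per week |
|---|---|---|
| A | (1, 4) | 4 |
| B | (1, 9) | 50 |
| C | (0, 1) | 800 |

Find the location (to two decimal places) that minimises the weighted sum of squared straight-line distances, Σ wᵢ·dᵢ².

The minimiser of Σwᵢ‖p−pᵢ‖² is the weighted centroid p* = (Σwᵢpᵢ)/(Σwᵢ).
Σwᵢ = 854.
Σwᵢxᵢ = 4·1 + 50·1 + 800·0 = 54.
Σwᵢyᵢ = 4·4 + 50·9 + 800·1 = 1266.
x* = 54/854 = 0.06, y* = 1266/854 = 1.48.

(0.06, 1.48)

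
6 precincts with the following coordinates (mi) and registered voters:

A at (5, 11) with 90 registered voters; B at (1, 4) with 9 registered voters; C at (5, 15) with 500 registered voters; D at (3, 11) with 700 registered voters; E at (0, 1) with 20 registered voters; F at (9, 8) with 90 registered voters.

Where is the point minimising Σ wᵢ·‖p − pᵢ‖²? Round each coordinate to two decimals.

The minimiser of Σwᵢ‖p−pᵢ‖² is the weighted centroid p* = (Σwᵢpᵢ)/(Σwᵢ).
Σwᵢ = 1409.
Σwᵢxᵢ = 90·5 + 9·1 + 500·5 + 700·3 + 20·0 + 90·9 = 5869.
Σwᵢyᵢ = 90·11 + 9·4 + 500·15 + 700·11 + 20·1 + 90·8 = 16966.
x* = 5869/1409 = 4.17, y* = 16966/1409 = 12.04.

(4.17, 12.04)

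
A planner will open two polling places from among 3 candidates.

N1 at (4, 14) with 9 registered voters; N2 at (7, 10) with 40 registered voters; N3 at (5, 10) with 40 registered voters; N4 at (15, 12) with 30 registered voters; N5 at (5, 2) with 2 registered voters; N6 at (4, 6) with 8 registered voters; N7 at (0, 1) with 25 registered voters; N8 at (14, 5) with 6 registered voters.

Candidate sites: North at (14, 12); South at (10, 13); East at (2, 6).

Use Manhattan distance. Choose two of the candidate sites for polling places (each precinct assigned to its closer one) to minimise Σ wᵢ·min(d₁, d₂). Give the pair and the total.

Evaluate every pair (each demand assigned to the nearer of the two):
  {North, East}: total = 1007
  {South, East}: total = 1040
  {North, South}: total = 1381
Best pair: {North, East} with total 1007.

{North, East}, total 1007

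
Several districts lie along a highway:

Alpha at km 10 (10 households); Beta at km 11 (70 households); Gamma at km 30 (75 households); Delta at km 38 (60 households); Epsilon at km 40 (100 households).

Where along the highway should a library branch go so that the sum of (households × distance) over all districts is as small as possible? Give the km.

x = 38

For a sum of weighted absolute distances on a line, the optimum is the weighted median (not the mean). Total weight W = 315; half-weight = 157.5.
Sort by position and accumulate weight:
  km 10 (Alpha, w=10) → cum 10
  km 11 (Beta, w=70) → cum 80
  km 30 (Gamma, w=75) → cum 155
  km 38 (Delta, w=60) → cum 215  ≥ 157.5 → median here
  km 40 (Epsilon, w=100) → cum 315
Optimal location: km 38.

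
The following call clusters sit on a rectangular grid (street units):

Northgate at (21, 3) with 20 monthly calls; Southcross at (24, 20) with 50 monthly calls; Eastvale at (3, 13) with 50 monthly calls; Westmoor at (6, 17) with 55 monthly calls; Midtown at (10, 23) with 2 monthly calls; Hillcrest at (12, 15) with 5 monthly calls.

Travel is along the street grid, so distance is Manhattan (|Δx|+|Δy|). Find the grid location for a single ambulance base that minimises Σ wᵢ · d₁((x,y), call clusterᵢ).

Manhattan distance separates: Σwᵢ(|x−xᵢ|+|y−yᵢ|) = Σwᵢ|x−xᵢ| + Σwᵢ|y−yᵢ|, so x and y are optimised independently as 1-D weighted medians.
Total weight W = 182; half = 91.
x-coordinate, sorted with cumulative weight:
  x=3 (Eastvale, w=50) cum 50
  x=6 (Westmoor, w=55) cum 105  ← median
  x=10 (Midtown, w=2) cum 107
  x=12 (Hillcrest, w=5) cum 112
  x=21 (Northgate, w=20) cum 132
  x=24 (Southcross, w=50) cum 182
⇒ x* = 6
y-coordinate, sorted with cumulative weight:
  y=3 (Northgate, w=20) cum 20
  y=13 (Eastvale, w=50) cum 70
  y=15 (Hillcrest, w=5) cum 75
  y=17 (Westmoor, w=55) cum 130  ← median
  y=20 (Southcross, w=50) cum 180
  y=23 (Midtown, w=2) cum 182
⇒ y* = 17

(6, 17)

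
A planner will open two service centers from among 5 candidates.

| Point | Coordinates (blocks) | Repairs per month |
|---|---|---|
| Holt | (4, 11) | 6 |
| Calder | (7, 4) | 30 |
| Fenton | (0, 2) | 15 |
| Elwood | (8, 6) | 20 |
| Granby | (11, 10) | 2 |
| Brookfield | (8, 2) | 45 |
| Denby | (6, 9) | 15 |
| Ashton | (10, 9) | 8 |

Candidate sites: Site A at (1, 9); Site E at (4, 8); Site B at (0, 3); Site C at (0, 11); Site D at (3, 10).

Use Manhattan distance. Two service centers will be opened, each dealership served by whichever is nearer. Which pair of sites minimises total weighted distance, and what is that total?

{Site E, Site B}, total 887

Evaluate every pair (each demand assigned to the nearer of the two):
  {Site E, Site B}: total = 887
  {Site B, Site D}: total = 992
  {Site A, Site E}: total = 1037
  {Site E, Site C}: total = 1052
  {Site A, Site B}: total = 1059
  {Site E, Site D}: total = 1059
  {Site B, Site C}: total = 1144
  {Site A, Site D}: total = 1337
  {Site C, Site D}: total = 1352
  {Site A, Site C}: total = 1473
Best pair: {Site E, Site B} with total 887.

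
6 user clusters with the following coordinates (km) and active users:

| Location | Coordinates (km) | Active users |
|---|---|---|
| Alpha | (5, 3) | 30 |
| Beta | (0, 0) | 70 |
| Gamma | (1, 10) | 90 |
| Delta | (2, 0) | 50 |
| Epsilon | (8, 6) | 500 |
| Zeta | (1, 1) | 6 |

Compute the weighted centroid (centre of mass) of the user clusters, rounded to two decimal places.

(5.83, 5.36)

The minimiser of Σwᵢ‖p−pᵢ‖² is the weighted centroid p* = (Σwᵢpᵢ)/(Σwᵢ).
Σwᵢ = 746.
Σwᵢxᵢ = 30·5 + 70·0 + 90·1 + 50·2 + 500·8 + 6·1 = 4346.
Σwᵢyᵢ = 30·3 + 70·0 + 90·10 + 50·0 + 500·6 + 6·1 = 3996.
x* = 4346/746 = 5.83, y* = 3996/746 = 5.36.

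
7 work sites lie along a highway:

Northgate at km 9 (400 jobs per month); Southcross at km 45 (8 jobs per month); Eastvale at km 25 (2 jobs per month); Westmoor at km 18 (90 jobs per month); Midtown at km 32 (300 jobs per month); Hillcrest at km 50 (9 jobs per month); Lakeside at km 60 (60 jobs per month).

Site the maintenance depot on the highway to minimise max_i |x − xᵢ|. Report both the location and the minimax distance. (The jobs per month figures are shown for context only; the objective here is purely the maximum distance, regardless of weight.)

The 1-center on a line is the midpoint of the two extreme points: leftmost at 9, rightmost at 60.
Optimal location = (9 + 60)/2 = 34.5; maximum distance = (60 − 9)/2 = 25.5.

location 34.5, max distance 25.5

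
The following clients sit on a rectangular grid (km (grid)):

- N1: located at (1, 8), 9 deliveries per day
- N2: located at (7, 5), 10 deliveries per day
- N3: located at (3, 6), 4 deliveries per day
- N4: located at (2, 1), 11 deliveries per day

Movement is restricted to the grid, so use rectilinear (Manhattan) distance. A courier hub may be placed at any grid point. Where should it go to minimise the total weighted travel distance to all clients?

(2, 5)

Manhattan distance separates: Σwᵢ(|x−xᵢ|+|y−yᵢ|) = Σwᵢ|x−xᵢ| + Σwᵢ|y−yᵢ|, so x and y are optimised independently as 1-D weighted medians.
Total weight W = 34; half = 17.
x-coordinate, sorted with cumulative weight:
  x=1 (N1, w=9) cum 9
  x=2 (N4, w=11) cum 20  ← median
  x=3 (N3, w=4) cum 24
  x=7 (N2, w=10) cum 34
⇒ x* = 2
y-coordinate, sorted with cumulative weight:
  y=1 (N4, w=11) cum 11
  y=5 (N2, w=10) cum 21  ← median
  y=6 (N3, w=4) cum 25
  y=8 (N1, w=9) cum 34
⇒ y* = 5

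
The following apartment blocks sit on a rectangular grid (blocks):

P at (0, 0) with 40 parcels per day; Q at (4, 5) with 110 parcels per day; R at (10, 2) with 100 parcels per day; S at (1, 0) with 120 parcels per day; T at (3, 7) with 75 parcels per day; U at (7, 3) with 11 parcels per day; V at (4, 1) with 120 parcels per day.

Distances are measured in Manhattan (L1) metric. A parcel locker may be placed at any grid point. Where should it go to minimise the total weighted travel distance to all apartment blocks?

(4, 2)

Manhattan distance separates: Σwᵢ(|x−xᵢ|+|y−yᵢ|) = Σwᵢ|x−xᵢ| + Σwᵢ|y−yᵢ|, so x and y are optimised independently as 1-D weighted medians.
Total weight W = 576; half = 288.
x-coordinate, sorted with cumulative weight:
  x=0 (P, w=40) cum 40
  x=1 (S, w=120) cum 160
  x=3 (T, w=75) cum 235
  x=4 (Q, w=110) cum 345  ← median
  x=4 (V, w=120) cum 465
  x=7 (U, w=11) cum 476
  x=10 (R, w=100) cum 576
⇒ x* = 4
y-coordinate, sorted with cumulative weight:
  y=0 (P, w=40) cum 40
  y=0 (S, w=120) cum 160
  y=1 (V, w=120) cum 280
  y=2 (R, w=100) cum 380  ← median
  y=3 (U, w=11) cum 391
  y=5 (Q, w=110) cum 501
  y=7 (T, w=75) cum 576
⇒ y* = 2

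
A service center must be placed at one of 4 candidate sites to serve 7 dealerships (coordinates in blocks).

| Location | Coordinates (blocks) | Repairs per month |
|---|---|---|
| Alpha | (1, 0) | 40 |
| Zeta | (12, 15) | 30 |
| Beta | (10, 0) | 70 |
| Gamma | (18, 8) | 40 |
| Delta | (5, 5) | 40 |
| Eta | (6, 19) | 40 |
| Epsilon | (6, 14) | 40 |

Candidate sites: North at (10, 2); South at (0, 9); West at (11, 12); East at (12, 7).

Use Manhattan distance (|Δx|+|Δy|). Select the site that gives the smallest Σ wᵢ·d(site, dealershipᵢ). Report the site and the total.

Total weighted distance at each candidate:
  North (10, 2): total = 3390
  South (0, 9): total = 4470
  West (11, 12): total = 3630
  East (12, 7): total = 3470
Minimum is at North with total 3390 blocks.

North, total 3390 blocks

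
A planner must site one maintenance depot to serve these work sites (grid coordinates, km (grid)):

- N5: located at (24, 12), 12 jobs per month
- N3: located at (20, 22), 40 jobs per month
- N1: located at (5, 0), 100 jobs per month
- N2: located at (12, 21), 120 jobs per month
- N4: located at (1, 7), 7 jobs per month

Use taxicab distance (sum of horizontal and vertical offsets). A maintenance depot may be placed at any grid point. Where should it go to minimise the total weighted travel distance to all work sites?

Manhattan distance separates: Σwᵢ(|x−xᵢ|+|y−yᵢ|) = Σwᵢ|x−xᵢ| + Σwᵢ|y−yᵢ|, so x and y are optimised independently as 1-D weighted medians.
Total weight W = 279; half = 139.5.
x-coordinate, sorted with cumulative weight:
  x=1 (N4, w=7) cum 7
  x=5 (N1, w=100) cum 107
  x=12 (N2, w=120) cum 227  ← median
  x=20 (N3, w=40) cum 267
  x=24 (N5, w=12) cum 279
⇒ x* = 12
y-coordinate, sorted with cumulative weight:
  y=0 (N1, w=100) cum 100
  y=7 (N4, w=7) cum 107
  y=12 (N5, w=12) cum 119
  y=21 (N2, w=120) cum 239  ← median
  y=22 (N3, w=40) cum 279
⇒ y* = 21

(12, 21)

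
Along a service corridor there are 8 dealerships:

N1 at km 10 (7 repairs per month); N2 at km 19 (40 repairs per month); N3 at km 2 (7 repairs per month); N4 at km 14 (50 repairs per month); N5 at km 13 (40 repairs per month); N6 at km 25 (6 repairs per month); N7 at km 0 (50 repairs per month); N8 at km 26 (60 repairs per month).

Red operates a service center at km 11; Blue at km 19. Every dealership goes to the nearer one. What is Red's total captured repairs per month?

154

The indifferent point is the midpoint (11+19)/2 = 15; dealerships left of it (closer to Red at 11) go to Red, those right go to Blue.
  N7 at 0 (w=50) → Red
  N3 at 2 (w=7) → Red
  N1 at 10 (w=7) → Red
  N5 at 13 (w=40) → Red
  N4 at 14 (w=50) → Red
  N2 at 19 (w=40) → Blue
  N6 at 25 (w=6) → Blue
  N8 at 26 (w=60) → Blue
Red captures 154; Blue captures 106.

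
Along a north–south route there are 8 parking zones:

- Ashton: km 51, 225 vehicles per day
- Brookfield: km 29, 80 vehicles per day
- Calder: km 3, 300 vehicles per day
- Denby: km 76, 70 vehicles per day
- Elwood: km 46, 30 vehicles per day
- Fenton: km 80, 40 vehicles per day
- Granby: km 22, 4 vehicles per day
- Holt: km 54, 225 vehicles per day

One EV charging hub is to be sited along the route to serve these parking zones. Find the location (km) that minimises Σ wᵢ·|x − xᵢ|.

x = 51

For a sum of weighted absolute distances on a line, the optimum is the weighted median (not the mean). Total weight W = 974; half-weight = 487.
Sort by position and accumulate weight:
  km 3 (Calder, w=300) → cum 300
  km 22 (Granby, w=4) → cum 304
  km 29 (Brookfield, w=80) → cum 384
  km 46 (Elwood, w=30) → cum 414
  km 51 (Ashton, w=225) → cum 639  ≥ 487 → median here
  km 54 (Holt, w=225) → cum 864
  km 76 (Denby, w=70) → cum 934
  km 80 (Fenton, w=40) → cum 974
Optimal location: km 51.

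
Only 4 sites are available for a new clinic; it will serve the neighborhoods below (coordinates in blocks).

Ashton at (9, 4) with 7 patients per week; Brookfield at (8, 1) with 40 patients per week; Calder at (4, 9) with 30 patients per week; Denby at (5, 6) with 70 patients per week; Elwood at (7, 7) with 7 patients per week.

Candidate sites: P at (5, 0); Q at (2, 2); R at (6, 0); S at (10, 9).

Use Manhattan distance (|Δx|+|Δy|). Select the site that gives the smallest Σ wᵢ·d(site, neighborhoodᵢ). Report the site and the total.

P, total 999 blocks

Total weighted distance at each candidate:
  P (5, 0): total = 999
  Q (2, 2): total = 1173
  R (6, 0): total = 1045
  S (10, 9): total = 1217
Minimum is at P with total 999 blocks.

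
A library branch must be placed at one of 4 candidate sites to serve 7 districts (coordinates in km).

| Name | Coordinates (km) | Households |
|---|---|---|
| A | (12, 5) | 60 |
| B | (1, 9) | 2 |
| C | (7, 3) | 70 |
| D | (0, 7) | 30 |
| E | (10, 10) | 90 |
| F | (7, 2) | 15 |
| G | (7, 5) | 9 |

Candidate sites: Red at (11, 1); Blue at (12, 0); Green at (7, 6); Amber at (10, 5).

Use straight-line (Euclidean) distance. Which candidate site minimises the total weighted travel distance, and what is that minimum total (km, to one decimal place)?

Total weighted distance at each candidate:
  Red (11, 1): total = 1889.7
  Blue (12, 0): total = 2215.6
  Green (7, 6): total = 1260.5
  Amber (10, 5): total = 1238.7
Minimum is at Amber with total 1238.7 km.

Amber, total 1238.7 km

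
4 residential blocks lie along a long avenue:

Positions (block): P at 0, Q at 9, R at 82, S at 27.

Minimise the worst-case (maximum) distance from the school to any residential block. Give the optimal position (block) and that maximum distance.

The 1-center on a line is the midpoint of the two extreme points: leftmost at 0, rightmost at 82.
Optimal location = (0 + 82)/2 = 41; maximum distance = (82 − 0)/2 = 41.

location 41, max distance 41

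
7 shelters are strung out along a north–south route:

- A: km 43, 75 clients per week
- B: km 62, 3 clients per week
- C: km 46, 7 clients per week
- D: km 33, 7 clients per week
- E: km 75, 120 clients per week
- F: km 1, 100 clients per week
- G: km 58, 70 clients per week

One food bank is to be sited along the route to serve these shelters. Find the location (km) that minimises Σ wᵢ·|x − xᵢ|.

For a sum of weighted absolute distances on a line, the optimum is the weighted median (not the mean). Total weight W = 382; half-weight = 191.
Sort by position and accumulate weight:
  km 1 (F, w=100) → cum 100
  km 33 (D, w=7) → cum 107
  km 43 (A, w=75) → cum 182
  km 46 (C, w=7) → cum 189
  km 58 (G, w=70) → cum 259  ≥ 191 → median here
  km 62 (B, w=3) → cum 262
  km 75 (E, w=120) → cum 382
Optimal location: km 58.

x = 58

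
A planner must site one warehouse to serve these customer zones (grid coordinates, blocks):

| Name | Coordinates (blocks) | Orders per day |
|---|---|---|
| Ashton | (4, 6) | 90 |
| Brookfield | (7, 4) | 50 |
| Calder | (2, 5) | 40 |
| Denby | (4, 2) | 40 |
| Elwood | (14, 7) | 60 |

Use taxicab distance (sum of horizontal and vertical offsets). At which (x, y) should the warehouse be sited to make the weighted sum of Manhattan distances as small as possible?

(4, 6)

Manhattan distance separates: Σwᵢ(|x−xᵢ|+|y−yᵢ|) = Σwᵢ|x−xᵢ| + Σwᵢ|y−yᵢ|, so x and y are optimised independently as 1-D weighted medians.
Total weight W = 280; half = 140.
x-coordinate, sorted with cumulative weight:
  x=2 (Calder, w=40) cum 40
  x=4 (Ashton, w=90) cum 130
  x=4 (Denby, w=40) cum 170  ← median
  x=7 (Brookfield, w=50) cum 220
  x=14 (Elwood, w=60) cum 280
⇒ x* = 4
y-coordinate, sorted with cumulative weight:
  y=2 (Denby, w=40) cum 40
  y=4 (Brookfield, w=50) cum 90
  y=5 (Calder, w=40) cum 130
  y=6 (Ashton, w=90) cum 220  ← median
  y=7 (Elwood, w=60) cum 280
⇒ y* = 6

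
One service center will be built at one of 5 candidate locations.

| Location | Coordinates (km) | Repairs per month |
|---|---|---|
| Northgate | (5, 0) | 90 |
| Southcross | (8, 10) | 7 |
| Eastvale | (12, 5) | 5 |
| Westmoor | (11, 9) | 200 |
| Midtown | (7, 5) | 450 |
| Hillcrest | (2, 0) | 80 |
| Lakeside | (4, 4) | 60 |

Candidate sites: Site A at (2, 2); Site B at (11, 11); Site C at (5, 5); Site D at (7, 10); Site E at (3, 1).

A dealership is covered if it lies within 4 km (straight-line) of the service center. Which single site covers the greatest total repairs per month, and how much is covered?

Coverage radius r = 4 km; a point is covered iff (Δx)²+(Δy)² ≤ 4² = 16.
  Site A (2, 2): covers {Northgate, Hillcrest, Lakeside} → 230
  Site B (11, 11): covers {Southcross, Westmoor} → 207
  Site C (5, 5): covers {Midtown, Lakeside} → 510
  Site D (7, 10): covers {Southcross} → 7
  Site E (3, 1): covers {Northgate, Hillcrest, Lakeside} → 230
Maximum coverage at Site C: 510 repairs per month.

Site C, covering 510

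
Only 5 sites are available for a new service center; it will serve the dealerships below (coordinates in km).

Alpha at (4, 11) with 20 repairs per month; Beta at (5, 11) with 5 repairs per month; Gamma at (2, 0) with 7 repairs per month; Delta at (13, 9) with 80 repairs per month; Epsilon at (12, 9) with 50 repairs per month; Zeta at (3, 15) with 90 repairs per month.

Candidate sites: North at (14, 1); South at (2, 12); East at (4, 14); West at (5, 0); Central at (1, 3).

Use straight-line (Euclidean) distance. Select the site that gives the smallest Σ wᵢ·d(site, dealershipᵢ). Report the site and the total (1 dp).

Total weighted distance at each candidate:
  North (14, 1): total = 3094.1
  South (2, 12): total = 1863.3
  East (4, 14): total = 1597.4
  West (5, 0): total = 3192.3
  Central (1, 3): total = 3032.4
Minimum is at East with total 1597.4 km.

East, total 1597.4 km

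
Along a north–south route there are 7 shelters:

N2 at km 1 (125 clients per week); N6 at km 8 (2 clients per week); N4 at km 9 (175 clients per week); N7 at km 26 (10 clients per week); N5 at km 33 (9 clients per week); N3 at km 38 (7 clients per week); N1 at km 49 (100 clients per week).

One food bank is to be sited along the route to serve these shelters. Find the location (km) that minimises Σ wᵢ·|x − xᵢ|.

For a sum of weighted absolute distances on a line, the optimum is the weighted median (not the mean). Total weight W = 428; half-weight = 214.
Sort by position and accumulate weight:
  km 1 (N2, w=125) → cum 125
  km 8 (N6, w=2) → cum 127
  km 9 (N4, w=175) → cum 302  ≥ 214 → median here
  km 26 (N7, w=10) → cum 312
  km 33 (N5, w=9) → cum 321
  km 38 (N3, w=7) → cum 328
  km 49 (N1, w=100) → cum 428
Optimal location: km 9.

x = 9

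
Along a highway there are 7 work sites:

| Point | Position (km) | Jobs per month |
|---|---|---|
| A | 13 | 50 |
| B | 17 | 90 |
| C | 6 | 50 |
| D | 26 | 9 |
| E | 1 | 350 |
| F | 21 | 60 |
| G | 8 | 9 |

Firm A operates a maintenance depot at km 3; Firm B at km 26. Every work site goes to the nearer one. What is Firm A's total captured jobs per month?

459

The indifferent point is the midpoint (3+26)/2 = 14.5; work sites left of it (closer to Firm A at 3) go to Firm A, those right go to Firm B.
  E at 1 (w=350) → Firm A
  C at 6 (w=50) → Firm A
  G at 8 (w=9) → Firm A
  A at 13 (w=50) → Firm A
  B at 17 (w=90) → Firm B
  F at 21 (w=60) → Firm B
  D at 26 (w=9) → Firm B
Firm A captures 459; Firm B captures 159.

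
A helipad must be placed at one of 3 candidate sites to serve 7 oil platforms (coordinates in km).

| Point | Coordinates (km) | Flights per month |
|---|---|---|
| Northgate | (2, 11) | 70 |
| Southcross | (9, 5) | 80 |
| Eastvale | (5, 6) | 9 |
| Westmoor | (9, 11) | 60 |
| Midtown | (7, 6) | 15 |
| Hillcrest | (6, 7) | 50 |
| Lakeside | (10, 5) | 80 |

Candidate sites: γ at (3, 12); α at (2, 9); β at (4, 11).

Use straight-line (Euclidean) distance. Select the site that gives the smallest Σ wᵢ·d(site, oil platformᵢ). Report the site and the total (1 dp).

Total weighted distance at each candidate:
  γ (3, 12): total = 2450.1
  α (2, 9): total = 2286.6
  β (4, 11): total = 2100.6
Minimum is at β with total 2100.6 km.

β, total 2100.6 km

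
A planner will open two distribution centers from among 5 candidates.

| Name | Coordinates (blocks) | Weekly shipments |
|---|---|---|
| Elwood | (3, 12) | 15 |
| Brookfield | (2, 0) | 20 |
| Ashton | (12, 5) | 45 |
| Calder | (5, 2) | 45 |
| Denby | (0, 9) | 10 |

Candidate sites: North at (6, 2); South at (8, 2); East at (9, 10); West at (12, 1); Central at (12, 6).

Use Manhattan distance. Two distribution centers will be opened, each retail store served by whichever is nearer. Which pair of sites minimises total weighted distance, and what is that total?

{North, Central}, total 535

Evaluate every pair (each demand assigned to the nearer of the two):
  {North, Central}: total = 535
  {North, West}: total = 670
  {South, Central}: total = 715
  {North, East}: total = 745
  {North, South}: total = 805
  {South, East}: total = 830
  {South, West}: total = 850
  {East, West}: total = 980
  {West, Central}: total = 1000
  {East, Central}: total = 1080
Best pair: {North, Central} with total 535.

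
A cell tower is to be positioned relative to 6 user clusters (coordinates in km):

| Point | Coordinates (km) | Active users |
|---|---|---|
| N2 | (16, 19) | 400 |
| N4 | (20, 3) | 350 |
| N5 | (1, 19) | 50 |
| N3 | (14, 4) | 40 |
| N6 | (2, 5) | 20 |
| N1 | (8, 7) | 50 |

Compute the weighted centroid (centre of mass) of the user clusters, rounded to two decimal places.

The minimiser of Σwᵢ‖p−pᵢ‖² is the weighted centroid p* = (Σwᵢpᵢ)/(Σwᵢ).
Σwᵢ = 910.
Σwᵢxᵢ = 400·16 + 350·20 + 50·1 + 40·14 + 20·2 + 50·8 = 14450.
Σwᵢyᵢ = 400·19 + 350·3 + 50·19 + 40·4 + 20·5 + 50·7 = 10210.
x* = 14450/910 = 15.88, y* = 10210/910 = 11.22.

(15.88, 11.22)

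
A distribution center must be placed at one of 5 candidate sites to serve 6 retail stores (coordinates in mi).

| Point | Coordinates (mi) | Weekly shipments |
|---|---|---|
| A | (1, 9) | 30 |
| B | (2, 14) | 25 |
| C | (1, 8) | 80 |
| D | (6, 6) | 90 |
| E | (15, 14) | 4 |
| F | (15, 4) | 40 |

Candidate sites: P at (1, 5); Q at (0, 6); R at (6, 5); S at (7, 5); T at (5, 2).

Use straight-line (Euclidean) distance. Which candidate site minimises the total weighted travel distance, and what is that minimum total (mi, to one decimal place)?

R, total 1407.9 mi

Total weighted distance at each candidate:
  P (1, 5): total = 1673.3
  Q (0, 6): total = 1693.2
  R (6, 5): total = 1407.9
  S (7, 5): total = 1508.3
  T (5, 2): total = 1969.5
Minimum is at R with total 1407.9 mi.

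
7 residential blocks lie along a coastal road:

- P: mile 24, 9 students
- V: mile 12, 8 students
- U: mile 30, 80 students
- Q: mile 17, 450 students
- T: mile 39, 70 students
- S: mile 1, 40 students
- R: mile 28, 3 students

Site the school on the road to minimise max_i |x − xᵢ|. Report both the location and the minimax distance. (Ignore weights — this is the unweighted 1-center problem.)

The 1-center on a line is the midpoint of the two extreme points: leftmost at 1, rightmost at 39.
Optimal location = (1 + 39)/2 = 20; maximum distance = (39 − 1)/2 = 19.

location 20, max distance 19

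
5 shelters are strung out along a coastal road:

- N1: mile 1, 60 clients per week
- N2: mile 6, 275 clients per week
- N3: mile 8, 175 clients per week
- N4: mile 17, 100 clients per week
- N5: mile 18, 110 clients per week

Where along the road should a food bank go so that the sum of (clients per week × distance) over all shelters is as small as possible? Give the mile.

For a sum of weighted absolute distances on a line, the optimum is the weighted median (not the mean). Total weight W = 720; half-weight = 360.
Sort by position and accumulate weight:
  mile 1 (N1, w=60) → cum 60
  mile 6 (N2, w=275) → cum 335
  mile 8 (N3, w=175) → cum 510  ≥ 360 → median here
  mile 17 (N4, w=100) → cum 610
  mile 18 (N5, w=110) → cum 720
Optimal location: mile 8.

x = 8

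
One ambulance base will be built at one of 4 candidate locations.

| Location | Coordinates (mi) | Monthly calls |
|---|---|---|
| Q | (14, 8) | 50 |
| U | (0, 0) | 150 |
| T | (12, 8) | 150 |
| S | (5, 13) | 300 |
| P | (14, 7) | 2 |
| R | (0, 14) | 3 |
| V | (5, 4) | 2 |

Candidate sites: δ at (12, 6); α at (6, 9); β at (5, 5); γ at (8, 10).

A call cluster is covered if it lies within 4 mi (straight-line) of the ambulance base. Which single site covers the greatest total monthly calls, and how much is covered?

Coverage radius r = 4 mi; a point is covered iff (Δx)²+(Δy)² ≤ 4² = 16.
  δ (12, 6): covers {Q, T, P} → 202
  α (6, 9): covers {none} → 0
  β (5, 5): covers {V} → 2
  γ (8, 10): covers {none} → 0
Maximum coverage at δ: 202 monthly calls.

δ, covering 202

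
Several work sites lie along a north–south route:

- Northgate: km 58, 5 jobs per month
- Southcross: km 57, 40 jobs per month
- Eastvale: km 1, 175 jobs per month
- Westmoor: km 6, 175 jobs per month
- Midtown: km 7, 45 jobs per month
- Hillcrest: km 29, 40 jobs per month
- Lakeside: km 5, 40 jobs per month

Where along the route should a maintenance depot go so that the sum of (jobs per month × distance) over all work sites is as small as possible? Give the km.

For a sum of weighted absolute distances on a line, the optimum is the weighted median (not the mean). Total weight W = 520; half-weight = 260.
Sort by position and accumulate weight:
  km 1 (Eastvale, w=175) → cum 175
  km 5 (Lakeside, w=40) → cum 215
  km 6 (Westmoor, w=175) → cum 390  ≥ 260 → median here
  km 7 (Midtown, w=45) → cum 435
  km 29 (Hillcrest, w=40) → cum 475
  km 57 (Southcross, w=40) → cum 515
  km 58 (Northgate, w=5) → cum 520
Optimal location: km 6.

x = 6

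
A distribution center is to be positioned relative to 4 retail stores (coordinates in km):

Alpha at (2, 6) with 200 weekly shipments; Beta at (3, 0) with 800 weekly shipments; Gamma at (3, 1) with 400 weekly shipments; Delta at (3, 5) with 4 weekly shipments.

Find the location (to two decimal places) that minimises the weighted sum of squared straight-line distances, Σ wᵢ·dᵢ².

The minimiser of Σwᵢ‖p−pᵢ‖² is the weighted centroid p* = (Σwᵢpᵢ)/(Σwᵢ).
Σwᵢ = 1404.
Σwᵢxᵢ = 200·2 + 800·3 + 400·3 + 4·3 = 4012.
Σwᵢyᵢ = 200·6 + 800·0 + 400·1 + 4·5 = 1620.
x* = 4012/1404 = 2.86, y* = 1620/1404 = 1.15.

(2.86, 1.15)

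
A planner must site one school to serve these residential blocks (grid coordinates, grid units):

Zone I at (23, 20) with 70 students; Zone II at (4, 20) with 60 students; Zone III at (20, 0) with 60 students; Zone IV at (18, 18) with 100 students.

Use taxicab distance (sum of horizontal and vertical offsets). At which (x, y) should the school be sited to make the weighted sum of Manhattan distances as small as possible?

Manhattan distance separates: Σwᵢ(|x−xᵢ|+|y−yᵢ|) = Σwᵢ|x−xᵢ| + Σwᵢ|y−yᵢ|, so x and y are optimised independently as 1-D weighted medians.
Total weight W = 290; half = 145.
x-coordinate, sorted with cumulative weight:
  x=4 (Zone II, w=60) cum 60
  x=18 (Zone IV, w=100) cum 160  ← median
  x=20 (Zone III, w=60) cum 220
  x=23 (Zone I, w=70) cum 290
⇒ x* = 18
y-coordinate, sorted with cumulative weight:
  y=0 (Zone III, w=60) cum 60
  y=18 (Zone IV, w=100) cum 160  ← median
  y=20 (Zone I, w=70) cum 230
  y=20 (Zone II, w=60) cum 290
⇒ y* = 18

(18, 18)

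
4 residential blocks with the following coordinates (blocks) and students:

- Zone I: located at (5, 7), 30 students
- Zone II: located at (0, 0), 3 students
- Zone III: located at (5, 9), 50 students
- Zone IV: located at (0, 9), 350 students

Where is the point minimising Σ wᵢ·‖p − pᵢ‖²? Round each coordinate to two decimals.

The minimiser of Σwᵢ‖p−pᵢ‖² is the weighted centroid p* = (Σwᵢpᵢ)/(Σwᵢ).
Σwᵢ = 433.
Σwᵢxᵢ = 30·5 + 3·0 + 50·5 + 350·0 = 400.
Σwᵢyᵢ = 30·7 + 3·0 + 50·9 + 350·9 = 3810.
x* = 400/433 = 0.92, y* = 3810/433 = 8.80.

(0.92, 8.80)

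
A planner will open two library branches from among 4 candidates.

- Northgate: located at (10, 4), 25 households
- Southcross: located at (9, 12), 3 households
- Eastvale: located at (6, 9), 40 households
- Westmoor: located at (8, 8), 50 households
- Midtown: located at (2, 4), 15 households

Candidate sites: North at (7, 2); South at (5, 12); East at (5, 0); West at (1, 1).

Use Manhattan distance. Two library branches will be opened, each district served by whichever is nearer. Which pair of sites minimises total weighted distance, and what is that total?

Evaluate every pair (each demand assigned to the nearer of the two):
  {North, South}: total = 752
  {South, East}: total = 852
  {South, West}: total = 882
  {North, West}: total = 891
  {North, East}: total = 936
  {East, West}: total = 1283
Best pair: {North, South} with total 752.

{North, South}, total 752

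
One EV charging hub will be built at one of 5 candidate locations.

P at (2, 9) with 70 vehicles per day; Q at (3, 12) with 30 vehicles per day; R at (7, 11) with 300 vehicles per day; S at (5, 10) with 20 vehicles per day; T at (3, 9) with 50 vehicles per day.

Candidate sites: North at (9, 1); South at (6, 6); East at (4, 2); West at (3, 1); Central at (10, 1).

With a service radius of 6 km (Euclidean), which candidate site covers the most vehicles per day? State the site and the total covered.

South, covering 440

Coverage radius r = 6 km; a point is covered iff (Δx)²+(Δy)² ≤ 6² = 36.
  North (9, 1): covers {none} → 0
  South (6, 6): covers {P, R, S, T} → 440
  East (4, 2): covers {none} → 0
  West (3, 1): covers {none} → 0
  Central (10, 1): covers {none} → 0
Maximum coverage at South: 440 vehicles per day.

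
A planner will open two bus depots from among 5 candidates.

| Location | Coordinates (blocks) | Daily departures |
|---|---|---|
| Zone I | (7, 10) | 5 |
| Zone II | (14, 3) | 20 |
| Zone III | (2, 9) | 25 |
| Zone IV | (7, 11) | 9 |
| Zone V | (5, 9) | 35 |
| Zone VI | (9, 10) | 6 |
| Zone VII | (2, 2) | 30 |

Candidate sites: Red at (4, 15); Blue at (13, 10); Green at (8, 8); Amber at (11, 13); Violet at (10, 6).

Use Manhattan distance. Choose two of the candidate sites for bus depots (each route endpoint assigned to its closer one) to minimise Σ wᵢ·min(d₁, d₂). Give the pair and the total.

Evaluate every pair (each demand assigned to the nearer of the two):
  {Green, Violet}: total = 884
  {Blue, Green}: total = 904
  {Red, Green}: total = 964
  {Green, Amber}: total = 964
  {Red, Violet}: total = 1073
  {Red, Blue}: total = 1172
  {Blue, Violet}: total = 1172
  {Amber, Violet}: total = 1174
  {Red, Amber}: total = 1274
  {Blue, Amber}: total = 1453
Best pair: {Green, Violet} with total 884.

{Green, Violet}, total 884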